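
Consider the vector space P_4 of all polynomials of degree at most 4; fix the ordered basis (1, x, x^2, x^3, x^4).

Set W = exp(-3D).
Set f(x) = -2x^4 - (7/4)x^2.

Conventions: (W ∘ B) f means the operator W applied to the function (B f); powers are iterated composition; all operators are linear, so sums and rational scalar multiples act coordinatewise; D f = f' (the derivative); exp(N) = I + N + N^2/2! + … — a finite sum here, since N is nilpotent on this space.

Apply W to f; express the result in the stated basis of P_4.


order-1 term: 24x^3 + (21/2)x
order-2 term: -108x^2 - 63/4
order-3 term: 216x
order-4 term: -162
the series for exp(-3D) f terminates at order 4
exp(-3D) f = -2x^4 + 24x^3 - (439/4)x^2 + (453/2)x - 711/4

g(x) = -2x^4 + 24x^3 - (439/4)x^2 + (453/2)x - 711/4


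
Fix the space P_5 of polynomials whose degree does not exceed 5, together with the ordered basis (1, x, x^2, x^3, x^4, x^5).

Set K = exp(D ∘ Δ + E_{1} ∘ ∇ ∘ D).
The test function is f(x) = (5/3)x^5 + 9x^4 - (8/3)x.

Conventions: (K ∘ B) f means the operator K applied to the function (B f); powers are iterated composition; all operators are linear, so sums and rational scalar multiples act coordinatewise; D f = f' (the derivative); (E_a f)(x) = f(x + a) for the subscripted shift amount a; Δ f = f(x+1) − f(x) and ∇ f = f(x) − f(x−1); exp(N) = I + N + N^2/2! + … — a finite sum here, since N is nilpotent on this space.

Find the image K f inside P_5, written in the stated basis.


order-1 term: (200/3)x^3 + 316x^2 + (848/3)x + 266/3
order-2 term: 400x + 832
the series for exp(D ∘ Δ + E_{1} ∘ ∇ ∘ D) f terminates at order 2
exp(D ∘ Δ + E_{1} ∘ ∇ ∘ D) f = (5/3)x^5 + 9x^4 + (200/3)x^3 + 316x^2 + 680x + 2762/3

the image equals g(x) = (5/3)x^5 + 9x^4 + (200/3)x^3 + 316x^2 + 680x + 2762/3


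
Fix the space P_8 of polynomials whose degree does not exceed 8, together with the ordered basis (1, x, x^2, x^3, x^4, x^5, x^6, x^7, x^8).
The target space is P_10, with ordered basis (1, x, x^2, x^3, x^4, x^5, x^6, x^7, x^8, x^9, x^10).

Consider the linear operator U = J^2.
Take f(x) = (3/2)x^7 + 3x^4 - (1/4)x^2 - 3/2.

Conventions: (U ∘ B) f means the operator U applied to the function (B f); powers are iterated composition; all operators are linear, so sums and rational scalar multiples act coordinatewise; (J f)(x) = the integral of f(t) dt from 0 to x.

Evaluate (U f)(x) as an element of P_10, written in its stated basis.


the result is g(x) = (1/48)x^9 + (1/10)x^6 - (1/48)x^4 - (3/4)x^2

J f = (3/16)x^8 + (3/5)x^5 - (1/12)x^3 - (3/2)x
J J f = (1/48)x^9 + (1/10)x^6 - (1/48)x^4 - (3/4)x^2


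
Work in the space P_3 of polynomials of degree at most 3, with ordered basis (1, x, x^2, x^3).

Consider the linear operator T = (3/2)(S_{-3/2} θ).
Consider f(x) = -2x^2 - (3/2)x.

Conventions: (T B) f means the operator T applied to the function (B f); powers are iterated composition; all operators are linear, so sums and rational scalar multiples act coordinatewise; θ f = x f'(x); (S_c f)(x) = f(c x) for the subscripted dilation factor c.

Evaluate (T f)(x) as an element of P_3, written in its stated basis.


θ f = -4x^2 - (3/2)x
S_{-3/2} θ f = -9x^2 + (9/4)x
((3/2)(S_{-3/2} θ)) f = -(27/2)x^2 + (27/8)x

the image equals g(x) = -(27/2)x^2 + (27/8)x


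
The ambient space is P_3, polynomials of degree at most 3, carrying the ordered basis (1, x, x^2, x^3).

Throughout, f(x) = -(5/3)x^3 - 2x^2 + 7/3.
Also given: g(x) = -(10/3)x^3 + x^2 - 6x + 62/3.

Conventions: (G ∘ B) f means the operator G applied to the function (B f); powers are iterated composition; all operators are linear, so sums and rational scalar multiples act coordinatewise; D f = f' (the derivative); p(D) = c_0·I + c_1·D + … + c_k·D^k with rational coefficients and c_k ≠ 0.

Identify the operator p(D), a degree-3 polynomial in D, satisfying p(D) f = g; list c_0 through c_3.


D^0 f = -(5/3)x^3 - 2x^2 + 7/3
D^1 f = -5x^2 - 4x
D^2 f = -10x - 4
D^3 f = -10
matching coefficients of g against c_0 f + c_1 Df + … from the top degree down determines the c_i
solution: c_0 = 2, c_1 = -1, c_2 = 1, c_3 = -2

p(D) = 2·I − D + D^2 − 2·D^3, i.e. c_0 = 2, c_1 = -1, c_2 = 1, c_3 = -2


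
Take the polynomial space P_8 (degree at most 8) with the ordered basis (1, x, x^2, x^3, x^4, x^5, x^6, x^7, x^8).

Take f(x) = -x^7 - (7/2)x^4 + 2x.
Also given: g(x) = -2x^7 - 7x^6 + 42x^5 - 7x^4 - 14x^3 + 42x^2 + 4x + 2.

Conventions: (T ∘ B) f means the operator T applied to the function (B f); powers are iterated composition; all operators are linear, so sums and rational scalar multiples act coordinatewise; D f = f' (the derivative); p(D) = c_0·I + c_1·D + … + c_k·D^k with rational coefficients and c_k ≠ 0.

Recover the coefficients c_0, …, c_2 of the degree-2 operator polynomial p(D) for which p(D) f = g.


c_0 = 2, c_1 = 1, c_2 = -1

D^0 f = -x^7 - (7/2)x^4 + 2x
D^1 f = -7x^6 - 14x^3 + 2
D^2 f = -42x^5 - 42x^2
matching coefficients of g against c_0 f + c_1 Df + … from the top degree down determines the c_i
solution: c_0 = 2, c_1 = 1, c_2 = -1


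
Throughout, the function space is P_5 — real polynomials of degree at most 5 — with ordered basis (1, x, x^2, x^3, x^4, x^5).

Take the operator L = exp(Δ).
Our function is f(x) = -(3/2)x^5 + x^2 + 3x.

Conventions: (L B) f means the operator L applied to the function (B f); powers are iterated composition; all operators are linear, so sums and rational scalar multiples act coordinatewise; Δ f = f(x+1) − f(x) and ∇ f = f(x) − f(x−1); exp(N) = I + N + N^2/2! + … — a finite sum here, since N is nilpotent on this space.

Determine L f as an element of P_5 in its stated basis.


g(x) = -(3/2)x^5 - (15/2)x^4 - 30x^3 - 74x^2 - (215/2)x - 73

order-1 term: -(15/2)x^4 - 15x^3 - 15x^2 - (11/2)x + 5/2
order-2 term: -15x^3 - 45x^2 - (105/2)x - 43/2
order-3 term: -15x^2 - 45x - 75/2
order-4 term: -(15/2)x - 15
order-5 term: -3/2
the series for exp(Δ) f terminates at order 5
exp(Δ) f = -(3/2)x^5 - (15/2)x^4 - 30x^3 - 74x^2 - (215/2)x - 73


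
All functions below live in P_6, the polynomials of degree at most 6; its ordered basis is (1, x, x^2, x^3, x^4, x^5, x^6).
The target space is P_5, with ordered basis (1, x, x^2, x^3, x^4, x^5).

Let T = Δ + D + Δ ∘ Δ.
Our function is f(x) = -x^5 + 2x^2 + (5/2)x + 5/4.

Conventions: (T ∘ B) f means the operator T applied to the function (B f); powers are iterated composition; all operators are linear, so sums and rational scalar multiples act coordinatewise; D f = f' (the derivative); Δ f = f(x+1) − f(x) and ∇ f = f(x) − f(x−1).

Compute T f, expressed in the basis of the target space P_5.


Δ f = -5x^4 - 10x^3 - 10x^2 - x + 7/2
D f = -5x^4 + 4x + 5/2
Δ f = -5x^4 - 10x^3 - 10x^2 - x + 7/2
Δ Δ f = -20x^3 - 60x^2 - 70x - 26
(Δ + D + Δ ∘ Δ) f = -10x^4 - 30x^3 - 70x^2 - 67x - 20

the result is g(x) = -10x^4 - 30x^3 - 70x^2 - 67x - 20


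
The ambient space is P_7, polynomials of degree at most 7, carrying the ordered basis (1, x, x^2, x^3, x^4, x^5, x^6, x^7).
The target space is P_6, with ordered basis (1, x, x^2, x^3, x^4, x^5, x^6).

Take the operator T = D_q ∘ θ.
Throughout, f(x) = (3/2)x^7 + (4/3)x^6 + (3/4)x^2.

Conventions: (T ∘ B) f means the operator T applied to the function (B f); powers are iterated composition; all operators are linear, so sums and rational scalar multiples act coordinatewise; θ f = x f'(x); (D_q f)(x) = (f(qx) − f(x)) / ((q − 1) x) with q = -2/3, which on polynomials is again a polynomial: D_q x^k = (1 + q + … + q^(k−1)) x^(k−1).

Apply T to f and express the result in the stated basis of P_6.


g(x) = (3241/486)x^6 + (1064/243)x^5 + (1/2)x

θ f = (21/2)x^7 + 8x^6 + (3/2)x^2
D_q θ f = (3241/486)x^6 + (1064/243)x^5 + (1/2)x


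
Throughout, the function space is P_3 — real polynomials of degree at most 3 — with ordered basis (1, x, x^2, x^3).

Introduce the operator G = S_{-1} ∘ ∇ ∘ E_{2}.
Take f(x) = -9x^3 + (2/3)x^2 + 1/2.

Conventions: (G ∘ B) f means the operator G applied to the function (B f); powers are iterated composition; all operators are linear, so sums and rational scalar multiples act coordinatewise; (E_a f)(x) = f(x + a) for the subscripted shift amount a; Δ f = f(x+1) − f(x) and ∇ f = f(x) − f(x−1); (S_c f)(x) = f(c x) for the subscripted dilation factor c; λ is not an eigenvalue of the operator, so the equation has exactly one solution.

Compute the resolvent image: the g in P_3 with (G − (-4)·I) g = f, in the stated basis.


g(x) = -(9/4)x^3 + (89/48)x^2 - (397/96)x + 1423/384

write g with unknown coordinates in the stated basis and equate coefficients in (G − (-4)·I) g = f
solving from the highest basis element down gives g = -(9/4)x^3 + (89/48)x^2 - (397/96)x + 1423/384
check: G g = -(27/4)x^2 + (397/24)x - 1375/96
so G g − (-4)·g = -9x^3 + (2/3)x^2 + 1/2 = f ✓


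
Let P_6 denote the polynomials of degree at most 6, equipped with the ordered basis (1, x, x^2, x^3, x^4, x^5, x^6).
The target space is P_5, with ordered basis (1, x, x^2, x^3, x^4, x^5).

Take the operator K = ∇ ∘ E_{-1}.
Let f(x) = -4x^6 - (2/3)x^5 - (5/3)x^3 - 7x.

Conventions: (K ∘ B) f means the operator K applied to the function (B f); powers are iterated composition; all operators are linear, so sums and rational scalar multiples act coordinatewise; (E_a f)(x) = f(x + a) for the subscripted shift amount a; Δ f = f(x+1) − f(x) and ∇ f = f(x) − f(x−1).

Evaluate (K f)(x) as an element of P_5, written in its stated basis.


E_{-1} f = -4x^6 + (70/3)x^5 - (170/3)x^4 + (215/3)x^3 - (145/3)x^2 + (26/3)x + 16/3
∇ E_{-1} f = -24x^5 + (530/3)x^4 - 540x^3 + (2545/3)x^2 - 679x + 638/3

the image equals g(x) = -24x^5 + (530/3)x^4 - 540x^3 + (2545/3)x^2 - 679x + 638/3


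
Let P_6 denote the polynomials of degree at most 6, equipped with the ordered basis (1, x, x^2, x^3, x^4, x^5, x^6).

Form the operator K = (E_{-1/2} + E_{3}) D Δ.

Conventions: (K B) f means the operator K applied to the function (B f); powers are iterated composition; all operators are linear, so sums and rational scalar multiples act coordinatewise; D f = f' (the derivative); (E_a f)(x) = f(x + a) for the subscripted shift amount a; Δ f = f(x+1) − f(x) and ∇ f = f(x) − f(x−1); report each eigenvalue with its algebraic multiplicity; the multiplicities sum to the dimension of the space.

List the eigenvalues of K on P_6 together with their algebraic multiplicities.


λ = 0 (multiplicity 7)

image of 1: 0
image of x: 0
image of x^2: 4
image of x^3: 12x + 21
image of x^4: 24x^2 + 84x + 149
image of x^5: 40x^3 + 210x^2 + 745x + 875
image of x^6: 60x^4 + 420x^3 + 2235x^2 + 5250x + 37491/8
the matrix is upper triangular; its diagonal is (0, 0, 0, 0, 0, 0, 0)
for a triangular matrix the eigenvalues are the diagonal entries, with algebraic multiplicity their repetition count


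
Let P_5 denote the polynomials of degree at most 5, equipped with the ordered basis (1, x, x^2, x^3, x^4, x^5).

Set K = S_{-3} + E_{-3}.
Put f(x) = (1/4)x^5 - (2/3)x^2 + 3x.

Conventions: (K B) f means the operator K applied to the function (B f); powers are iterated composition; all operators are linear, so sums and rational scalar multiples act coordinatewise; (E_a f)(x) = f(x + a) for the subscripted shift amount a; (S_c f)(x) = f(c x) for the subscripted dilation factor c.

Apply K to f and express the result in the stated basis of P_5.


S_{-3} f = -(243/4)x^5 - 6x^2 - 9x
E_{-3} f = (1/4)x^5 - (15/4)x^4 + (45/2)x^3 - (409/6)x^2 + (433/4)x - 303/4
(S_{-3} + E_{-3}) f = -(121/2)x^5 - (15/4)x^4 + (45/2)x^3 - (445/6)x^2 + (397/4)x - 303/4

g(x) = -(121/2)x^5 - (15/4)x^4 + (45/2)x^3 - (445/6)x^2 + (397/4)x - 303/4


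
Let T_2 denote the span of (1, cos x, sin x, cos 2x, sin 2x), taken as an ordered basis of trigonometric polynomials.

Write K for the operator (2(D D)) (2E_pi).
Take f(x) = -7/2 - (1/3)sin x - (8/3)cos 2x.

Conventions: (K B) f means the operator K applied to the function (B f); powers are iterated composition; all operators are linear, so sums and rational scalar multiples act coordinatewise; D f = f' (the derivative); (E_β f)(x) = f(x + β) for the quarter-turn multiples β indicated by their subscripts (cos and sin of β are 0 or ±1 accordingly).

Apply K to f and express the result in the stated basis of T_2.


E_pi f = -7/2 + (1/3)sin x - (8/3)cos 2x
(2E_pi) f = -7 + (2/3)sin x - (16/3)cos 2x
D (2E_pi) f = (2/3)cos x + (32/3)sin 2x
D D (2E_pi) f = -(2/3)sin x + (64/3)cos 2x
(2(D D)) (2E_pi) f = -(4/3)sin x + (128/3)cos 2x

the result is g(x) = -(4/3)sin x + (128/3)cos 2x


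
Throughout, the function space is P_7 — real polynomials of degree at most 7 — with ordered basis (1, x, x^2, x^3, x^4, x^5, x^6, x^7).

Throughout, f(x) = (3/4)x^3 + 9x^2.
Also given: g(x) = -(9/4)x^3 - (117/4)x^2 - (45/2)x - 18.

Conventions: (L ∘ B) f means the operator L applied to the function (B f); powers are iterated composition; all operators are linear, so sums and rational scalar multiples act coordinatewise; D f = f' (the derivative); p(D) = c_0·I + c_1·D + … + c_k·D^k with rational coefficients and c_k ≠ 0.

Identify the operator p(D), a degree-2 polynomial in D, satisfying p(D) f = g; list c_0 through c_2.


p(D) = -3·I − D − D^2, i.e. c_0 = -3, c_1 = -1, c_2 = -1

D^0 f = (3/4)x^3 + 9x^2
D^1 f = (9/4)x^2 + 18x
D^2 f = (9/2)x + 18
matching coefficients of g against c_0 f + c_1 Df + … from the top degree down determines the c_i
solution: c_0 = -3, c_1 = -1, c_2 = -1


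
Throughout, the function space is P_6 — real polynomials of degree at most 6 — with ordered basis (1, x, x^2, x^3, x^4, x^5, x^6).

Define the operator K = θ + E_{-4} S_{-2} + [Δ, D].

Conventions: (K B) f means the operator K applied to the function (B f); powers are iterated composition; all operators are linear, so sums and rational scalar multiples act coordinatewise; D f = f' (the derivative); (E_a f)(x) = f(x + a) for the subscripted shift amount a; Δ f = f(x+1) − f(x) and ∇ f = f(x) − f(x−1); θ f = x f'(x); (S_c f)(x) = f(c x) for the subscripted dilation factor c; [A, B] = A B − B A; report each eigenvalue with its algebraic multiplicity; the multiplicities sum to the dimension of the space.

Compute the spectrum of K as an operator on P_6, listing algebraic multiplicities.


image of 1: 1
image of x: -x + 8
image of x^2: 6x^2 - 32x + 64
image of x^3: -5x^3 + 96x^2 - 384x + 512
image of x^4: 20x^4 - 256x^3 + 1536x^2 - 4096x + 4096
image of x^5: -27x^5 + 640x^4 - 5120x^3 + 20480x^2 - 40960x + 32768
image of x^6: 70x^6 - 1536x^5 + 15360x^4 - 81920x^3 + 245760x^2 - 393216x + 262144
the matrix is upper triangular; its diagonal is (1, -1, 6, -5, 20, -27, 70)
for a triangular matrix the eigenvalues are the diagonal entries, with algebraic multiplicity their repetition count

λ = -27 (multiplicity 1), λ = -5 (multiplicity 1), λ = -1 (multiplicity 1), λ = 1 (multiplicity 1), λ = 6 (multiplicity 1), λ = 20 (multiplicity 1), λ = 70 (multiplicity 1)


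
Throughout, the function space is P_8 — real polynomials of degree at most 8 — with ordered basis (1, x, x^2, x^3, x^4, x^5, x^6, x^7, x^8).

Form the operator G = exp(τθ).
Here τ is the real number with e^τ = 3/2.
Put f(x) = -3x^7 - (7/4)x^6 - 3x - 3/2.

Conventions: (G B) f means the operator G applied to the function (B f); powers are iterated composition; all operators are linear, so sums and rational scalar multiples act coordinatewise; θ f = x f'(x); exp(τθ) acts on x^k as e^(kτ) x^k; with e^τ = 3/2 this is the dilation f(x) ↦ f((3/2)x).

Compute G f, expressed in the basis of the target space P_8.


exp(τθ) x^k = e^(kτ) x^k; with e^τ = 3/2 this sends x^k to (3/2)^k x^k
x ↦ 3/2 x
x^6 ↦ 729/64 x^6
x^7 ↦ 2187/128 x^7
applying this coordinatewise to f: exp(τθ) f = -(6561/128)x^7 - (5103/256)x^6 - (9/2)x - 3/2

the image equals g(x) = -(6561/128)x^7 - (5103/256)x^6 - (9/2)x - 3/2


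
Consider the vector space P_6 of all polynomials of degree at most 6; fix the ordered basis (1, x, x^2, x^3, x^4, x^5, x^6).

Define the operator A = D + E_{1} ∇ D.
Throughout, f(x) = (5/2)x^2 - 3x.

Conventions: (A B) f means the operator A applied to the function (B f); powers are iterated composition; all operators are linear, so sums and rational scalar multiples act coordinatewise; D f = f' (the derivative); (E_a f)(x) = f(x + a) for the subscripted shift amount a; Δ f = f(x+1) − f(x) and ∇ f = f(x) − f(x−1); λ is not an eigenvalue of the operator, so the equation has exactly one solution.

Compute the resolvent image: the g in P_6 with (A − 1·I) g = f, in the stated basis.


write g with unknown coordinates in the stated basis and equate coefficients in (A − 1·I) g = f
solving from the highest basis element down gives g = -(5/2)x^2 - 2x - 7
check: A g = -5x - 7
so A g − 1·g = (5/2)x^2 - 3x = f ✓

g(x) = -(5/2)x^2 - 2x - 7


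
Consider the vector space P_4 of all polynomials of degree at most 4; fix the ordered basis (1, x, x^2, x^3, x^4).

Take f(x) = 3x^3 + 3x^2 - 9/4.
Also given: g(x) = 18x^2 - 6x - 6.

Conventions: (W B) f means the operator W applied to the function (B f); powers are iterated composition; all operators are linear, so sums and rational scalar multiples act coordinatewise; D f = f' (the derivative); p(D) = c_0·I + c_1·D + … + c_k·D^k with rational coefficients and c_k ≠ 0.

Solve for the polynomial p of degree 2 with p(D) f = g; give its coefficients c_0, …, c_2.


D^0 f = 3x^3 + 3x^2 - 9/4
D^1 f = 9x^2 + 6x
D^2 f = 18x + 6
matching coefficients of g against c_0 f + c_1 Df + … from the top degree down determines the c_i
solution: c_0 = 0, c_1 = 2, c_2 = -1

c_0 = 0, c_1 = 2, c_2 = -1


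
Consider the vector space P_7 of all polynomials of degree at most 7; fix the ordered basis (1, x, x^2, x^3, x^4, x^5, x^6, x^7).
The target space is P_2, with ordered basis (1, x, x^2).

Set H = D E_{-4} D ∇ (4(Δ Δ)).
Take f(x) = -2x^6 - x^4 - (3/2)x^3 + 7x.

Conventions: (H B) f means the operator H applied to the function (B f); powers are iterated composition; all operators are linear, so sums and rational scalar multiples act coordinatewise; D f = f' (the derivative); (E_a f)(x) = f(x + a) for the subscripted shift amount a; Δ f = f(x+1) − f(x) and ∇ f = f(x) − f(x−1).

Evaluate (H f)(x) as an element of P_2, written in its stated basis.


the image equals g(x) = -5760x + 20160

Δ f = -12x^5 - 30x^4 - 44x^3 - (81/2)x^2 - (41/2)x + 5/2
Δ Δ f = -60x^4 - 240x^3 - 432x^2 - 393x - 147
(4(Δ Δ)) f = -240x^4 - 960x^3 - 1728x^2 - 1572x - 588
∇ (4(Δ Δ)) f = -960x^3 - 1440x^2 - 1536x - 564
D ∇ (4(Δ Δ)) f = -2880x^2 - 2880x - 1536
E_{-4} D ∇ (4(Δ Δ)) f = -2880x^2 + 20160x - 36096
D E_{-4} D ∇ (4(Δ Δ)) f = -5760x + 20160


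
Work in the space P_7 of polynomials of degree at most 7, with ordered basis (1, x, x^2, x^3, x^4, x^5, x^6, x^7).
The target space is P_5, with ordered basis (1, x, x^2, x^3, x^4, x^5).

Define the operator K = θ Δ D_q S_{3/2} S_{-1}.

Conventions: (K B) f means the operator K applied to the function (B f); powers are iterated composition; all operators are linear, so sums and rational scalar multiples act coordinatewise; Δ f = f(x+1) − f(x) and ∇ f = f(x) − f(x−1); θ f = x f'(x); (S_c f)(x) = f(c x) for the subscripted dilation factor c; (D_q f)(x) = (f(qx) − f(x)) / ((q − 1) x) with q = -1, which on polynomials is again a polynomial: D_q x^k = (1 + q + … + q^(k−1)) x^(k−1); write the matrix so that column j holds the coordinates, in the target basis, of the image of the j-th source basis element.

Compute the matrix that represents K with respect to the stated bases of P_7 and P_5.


the matrix is [[0, 0, 0, 0, 0, 0, 0, 0]; [0, 0, 0, -27/4, 0, -243/8, 0, -6561/64]; [0, 0, 0, 0, 0, -729/8, 0, -32805/64]; [0, 0, 0, 0, 0, -729/8, 0, -32805/32]; [0, 0, 0, 0, 0, 0, 0, -32805/32]; [0, 0, 0, 0, 0, 0, 0, -32805/64]] (rows listed top to bottom)

image of 1: 0
image of x: 0
image of x^2: 0
image of x^3: -(27/4)x
image of x^4: 0
image of x^5: -(729/8)x^3 - (729/8)x^2 - (243/8)x
image of x^6: 0
image of x^7: -(32805/64)x^5 - (32805/32)x^4 - (32805/32)x^3 - (32805/64)x^2 - (6561/64)x
each image's coordinates form column j of the matrix


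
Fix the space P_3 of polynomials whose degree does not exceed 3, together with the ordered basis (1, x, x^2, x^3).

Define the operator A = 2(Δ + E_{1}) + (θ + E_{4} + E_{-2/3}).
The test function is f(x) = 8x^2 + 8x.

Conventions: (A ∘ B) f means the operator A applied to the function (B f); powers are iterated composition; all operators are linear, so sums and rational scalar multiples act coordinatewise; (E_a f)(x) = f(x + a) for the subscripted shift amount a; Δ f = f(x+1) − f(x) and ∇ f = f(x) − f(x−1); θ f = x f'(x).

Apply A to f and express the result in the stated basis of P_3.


Δ f = 16x + 16
E_{1} f = 8x^2 + 24x + 16
(Δ + E_{1}) f = 8x^2 + 40x + 32
(2(Δ + E_{1})) f = 16x^2 + 80x + 64
θ f = 16x^2 + 8x
E_{4} f = 8x^2 + 72x + 160
E_{-2/3} f = 8x^2 - (8/3)x - 16/9
(θ + E_{4} + E_{-2/3}) f = 32x^2 + (232/3)x + 1424/9
(2(Δ + E_{1}) + (θ + E_{4} + E_{-2/3})) f = 48x^2 + (472/3)x + 2000/9

the image equals g(x) = 48x^2 + (472/3)x + 2000/9


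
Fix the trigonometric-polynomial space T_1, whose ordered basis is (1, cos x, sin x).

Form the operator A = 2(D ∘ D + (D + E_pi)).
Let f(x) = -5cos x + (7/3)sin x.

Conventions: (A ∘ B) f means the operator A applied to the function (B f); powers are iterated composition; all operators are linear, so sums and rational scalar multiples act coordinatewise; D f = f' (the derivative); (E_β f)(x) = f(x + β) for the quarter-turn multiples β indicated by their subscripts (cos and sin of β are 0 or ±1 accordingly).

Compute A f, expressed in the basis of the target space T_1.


D f = (7/3)cos x + 5sin x
D D f = 5cos x - (7/3)sin x
D f = (7/3)cos x + 5sin x
E_pi f = 5cos x - (7/3)sin x
(D + E_pi) f = (22/3)cos x + (8/3)sin x
(D ∘ D + (D + E_pi)) f = (37/3)cos x + (1/3)sin x
(2(D ∘ D + (D + E_pi))) f = (74/3)cos x + (2/3)sin x

g(x) = (74/3)cos x + (2/3)sin x


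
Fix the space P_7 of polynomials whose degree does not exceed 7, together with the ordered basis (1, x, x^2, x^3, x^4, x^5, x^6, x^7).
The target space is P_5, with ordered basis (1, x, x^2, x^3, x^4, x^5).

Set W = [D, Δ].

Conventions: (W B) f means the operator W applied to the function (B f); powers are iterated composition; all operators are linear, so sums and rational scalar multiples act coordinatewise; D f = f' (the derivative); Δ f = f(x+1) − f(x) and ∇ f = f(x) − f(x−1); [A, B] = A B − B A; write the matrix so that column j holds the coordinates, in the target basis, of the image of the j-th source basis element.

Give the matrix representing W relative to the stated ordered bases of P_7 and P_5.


image of 1: 0
image of x: 0
image of x^2: 0
image of x^3: 0
image of x^4: 0
image of x^5: 0
image of x^6: 0
image of x^7: 0
each image's coordinates form column j of the matrix

the matrix is [[0, 0, 0, 0, 0, 0, 0, 0]; [0, 0, 0, 0, 0, 0, 0, 0]; [0, 0, 0, 0, 0, 0, 0, 0]; [0, 0, 0, 0, 0, 0, 0, 0]; [0, 0, 0, 0, 0, 0, 0, 0]; [0, 0, 0, 0, 0, 0, 0, 0]] (rows listed top to bottom)


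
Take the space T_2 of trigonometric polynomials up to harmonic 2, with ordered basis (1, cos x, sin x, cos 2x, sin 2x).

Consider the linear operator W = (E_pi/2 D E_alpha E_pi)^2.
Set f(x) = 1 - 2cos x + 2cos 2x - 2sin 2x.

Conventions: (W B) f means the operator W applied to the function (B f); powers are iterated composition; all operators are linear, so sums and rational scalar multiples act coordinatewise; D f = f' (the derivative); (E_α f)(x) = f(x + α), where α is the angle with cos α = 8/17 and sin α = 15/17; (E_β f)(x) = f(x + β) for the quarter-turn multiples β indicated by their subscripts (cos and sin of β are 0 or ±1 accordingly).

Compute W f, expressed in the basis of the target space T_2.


E_pi f = 1 + 2cos x + 2cos 2x - 2sin 2x
E_alpha E_pi f = 1 + (16/17)cos x - (30/17)sin x - (802/289)cos 2x - (158/289)sin 2x
D E_alpha E_pi f = -(30/17)cos x - (16/17)sin x - (316/289)cos 2x + (1604/289)sin 2x
E_pi/2 D E_alpha E_pi f = -(16/17)cos x + (30/17)sin x + (316/289)cos 2x - (1604/289)sin 2x
E_pi (E_pi/2 D E_alpha E_pi) f = (16/17)cos x - (30/17)sin x + (316/289)cos 2x - (1604/289)sin 2x
E_alpha E_pi (E_pi/2 D E_alpha E_pi) f = -(322/289)cos x - (480/289)sin x - (435836/83521)cos 2x + (182404/83521)sin 2x
D E_alpha E_pi (E_pi/2 D E_alpha E_pi) f = -(480/289)cos x + (322/289)sin x + (364808/83521)cos 2x + (871672/83521)sin 2x
E_pi/2 D E_alpha E_pi (E_pi/2 D E_alpha E_pi) f = (322/289)cos x + (480/289)sin x - (364808/83521)cos 2x - (871672/83521)sin 2x

the image equals g(x) = (322/289)cos x + (480/289)sin x - (364808/83521)cos 2x - (871672/83521)sin 2x


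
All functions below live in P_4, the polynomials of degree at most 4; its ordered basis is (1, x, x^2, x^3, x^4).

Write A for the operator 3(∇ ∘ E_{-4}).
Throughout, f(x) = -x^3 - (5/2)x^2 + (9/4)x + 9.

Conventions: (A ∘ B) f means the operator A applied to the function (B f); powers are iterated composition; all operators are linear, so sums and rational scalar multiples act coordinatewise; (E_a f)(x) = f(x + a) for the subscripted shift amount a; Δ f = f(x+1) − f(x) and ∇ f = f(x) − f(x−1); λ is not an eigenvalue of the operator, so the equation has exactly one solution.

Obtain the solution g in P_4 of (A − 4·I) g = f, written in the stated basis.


the result is g(x) = (1/4)x^3 + (19/16)x^2 - (123/32)x - 219/128

write g with unknown coordinates in the stated basis and equate coefficients in (A − 4·I) g = f
solving from the highest basis element down gives g = (1/4)x^3 + (19/16)x^2 - (123/32)x - 219/128
check: A g = (9/4)x^2 - (105/8)x + 69/32
so A g − 4·g = -x^3 - (5/2)x^2 + (9/4)x + 9 = f ✓


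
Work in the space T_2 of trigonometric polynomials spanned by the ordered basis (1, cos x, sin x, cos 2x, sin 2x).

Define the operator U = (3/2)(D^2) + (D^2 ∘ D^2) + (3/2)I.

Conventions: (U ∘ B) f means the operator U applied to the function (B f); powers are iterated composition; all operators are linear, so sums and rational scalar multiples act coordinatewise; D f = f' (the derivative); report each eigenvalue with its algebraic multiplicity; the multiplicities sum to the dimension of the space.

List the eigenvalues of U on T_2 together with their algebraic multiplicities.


image of 1: 3/2
image of cos x: cos x
image of sin x: sin x
image of cos 2x: (23/2)cos 2x
image of sin 2x: (23/2)sin 2x
the matrix is diagonal; its diagonal is (3/2, 1, 1, 23/2, 23/2)
for a triangular matrix the eigenvalues are the diagonal entries, with algebraic multiplicity their repetition count

λ = 1 (multiplicity 2), λ = 3/2 (multiplicity 1), λ = 23/2 (multiplicity 2)


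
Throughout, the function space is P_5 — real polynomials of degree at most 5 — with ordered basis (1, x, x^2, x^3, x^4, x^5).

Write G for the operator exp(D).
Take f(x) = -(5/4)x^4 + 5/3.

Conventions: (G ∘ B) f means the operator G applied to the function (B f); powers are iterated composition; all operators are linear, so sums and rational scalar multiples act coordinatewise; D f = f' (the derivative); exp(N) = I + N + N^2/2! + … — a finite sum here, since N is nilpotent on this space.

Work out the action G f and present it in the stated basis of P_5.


order-1 term: -5x^3
order-2 term: -(15/2)x^2
order-3 term: -5x
order-4 term: -5/4
the series for exp(D) f terminates at order 4
exp(D) f = -(5/4)x^4 - 5x^3 - (15/2)x^2 - 5x + 5/12

the image equals g(x) = -(5/4)x^4 - 5x^3 - (15/2)x^2 - 5x + 5/12


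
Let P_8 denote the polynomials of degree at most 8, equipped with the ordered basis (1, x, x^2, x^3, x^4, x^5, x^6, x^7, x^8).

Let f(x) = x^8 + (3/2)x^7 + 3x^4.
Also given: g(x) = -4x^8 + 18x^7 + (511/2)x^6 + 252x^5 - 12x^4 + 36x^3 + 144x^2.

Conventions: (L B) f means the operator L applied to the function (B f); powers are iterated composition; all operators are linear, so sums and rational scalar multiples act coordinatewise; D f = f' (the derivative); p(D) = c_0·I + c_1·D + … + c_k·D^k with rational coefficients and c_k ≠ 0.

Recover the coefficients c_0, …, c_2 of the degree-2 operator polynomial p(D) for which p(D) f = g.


D^0 f = x^8 + (3/2)x^7 + 3x^4
D^1 f = 8x^7 + (21/2)x^6 + 12x^3
D^2 f = 56x^6 + 63x^5 + 36x^2
matching coefficients of g against c_0 f + c_1 Df + … from the top degree down determines the c_i
solution: c_0 = -4, c_1 = 3, c_2 = 4

p(D) = -4·I + 3·D + 4·D^2, i.e. c_0 = -4, c_1 = 3, c_2 = 4


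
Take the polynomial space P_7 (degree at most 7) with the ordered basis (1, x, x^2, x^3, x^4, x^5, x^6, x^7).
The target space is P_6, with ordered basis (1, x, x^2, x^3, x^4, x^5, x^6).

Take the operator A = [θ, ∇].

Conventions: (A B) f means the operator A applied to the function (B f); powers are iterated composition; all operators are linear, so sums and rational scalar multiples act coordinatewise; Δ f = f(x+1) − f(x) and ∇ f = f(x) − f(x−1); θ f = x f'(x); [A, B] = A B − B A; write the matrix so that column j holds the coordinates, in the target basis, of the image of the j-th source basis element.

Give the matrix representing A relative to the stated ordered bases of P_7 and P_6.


the matrix is [[0, -1, 2, -3, 4, -5, 6, -7]; [0, 0, -2, 6, -12, 20, -30, 42]; [0, 0, 0, -3, 12, -30, 60, -105]; [0, 0, 0, 0, -4, 20, -60, 140]; [0, 0, 0, 0, 0, -5, 30, -105]; [0, 0, 0, 0, 0, 0, -6, 42]; [0, 0, 0, 0, 0, 0, 0, -7]] (rows listed top to bottom)

image of 1: 0
image of x: -1
image of x^2: -2x + 2
image of x^3: -3x^2 + 6x - 3
image of x^4: -4x^3 + 12x^2 - 12x + 4
image of x^5: -5x^4 + 20x^3 - 30x^2 + 20x - 5
image of x^6: -6x^5 + 30x^4 - 60x^3 + 60x^2 - 30x + 6
image of x^7: -7x^6 + 42x^5 - 105x^4 + 140x^3 - 105x^2 + 42x - 7
each image's coordinates form column j of the matrix


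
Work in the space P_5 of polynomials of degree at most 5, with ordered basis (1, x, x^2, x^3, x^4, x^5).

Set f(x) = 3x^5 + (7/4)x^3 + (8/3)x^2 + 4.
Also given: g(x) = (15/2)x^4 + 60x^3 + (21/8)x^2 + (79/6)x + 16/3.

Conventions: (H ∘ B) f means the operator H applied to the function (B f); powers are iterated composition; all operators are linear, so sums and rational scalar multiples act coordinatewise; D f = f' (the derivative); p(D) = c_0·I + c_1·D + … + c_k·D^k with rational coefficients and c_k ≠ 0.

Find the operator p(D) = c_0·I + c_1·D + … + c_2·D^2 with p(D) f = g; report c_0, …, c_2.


D^0 f = 3x^5 + (7/4)x^3 + (8/3)x^2 + 4
D^1 f = 15x^4 + (21/4)x^2 + (16/3)x
D^2 f = 60x^3 + (21/2)x + 16/3
matching coefficients of g against c_0 f + c_1 Df + … from the top degree down determines the c_i
solution: c_0 = 0, c_1 = 1/2, c_2 = 1

c_0 = 0, c_1 = 1/2, c_2 = 1


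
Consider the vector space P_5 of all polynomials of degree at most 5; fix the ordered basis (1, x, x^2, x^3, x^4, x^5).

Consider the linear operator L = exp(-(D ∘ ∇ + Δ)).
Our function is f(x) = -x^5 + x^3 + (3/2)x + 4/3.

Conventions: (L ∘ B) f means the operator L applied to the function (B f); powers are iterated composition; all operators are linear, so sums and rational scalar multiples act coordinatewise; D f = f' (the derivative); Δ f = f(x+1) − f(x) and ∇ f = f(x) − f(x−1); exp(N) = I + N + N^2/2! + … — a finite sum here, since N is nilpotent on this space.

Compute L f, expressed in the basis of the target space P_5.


order-1 term: 5x^4 + 30x^3 - 23x^2 + 16x - 7/2
order-2 term: -10x^3 - 90x^2 - 92x + 44
order-3 term: 10x^2 + 90x + 114
order-4 term: -5x - 30
order-5 term: 1
the series for exp(-(D ∘ ∇ + Δ)) f terminates at order 5
exp(-(D ∘ ∇ + Δ)) f = -x^5 + 5x^4 + 21x^3 - 103x^2 + (21/2)x + 761/6

the image equals g(x) = -x^5 + 5x^4 + 21x^3 - 103x^2 + (21/2)x + 761/6


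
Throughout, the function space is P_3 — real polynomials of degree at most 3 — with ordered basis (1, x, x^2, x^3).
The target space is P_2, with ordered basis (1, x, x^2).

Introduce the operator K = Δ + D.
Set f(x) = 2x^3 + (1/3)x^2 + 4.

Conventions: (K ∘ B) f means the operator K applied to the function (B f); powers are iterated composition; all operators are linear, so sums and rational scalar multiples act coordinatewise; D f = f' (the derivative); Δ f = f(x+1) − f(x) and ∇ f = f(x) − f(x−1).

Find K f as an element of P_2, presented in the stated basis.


Δ f = 6x^2 + (20/3)x + 7/3
D f = 6x^2 + (2/3)x
(Δ + D) f = 12x^2 + (22/3)x + 7/3

the image equals g(x) = 12x^2 + (22/3)x + 7/3


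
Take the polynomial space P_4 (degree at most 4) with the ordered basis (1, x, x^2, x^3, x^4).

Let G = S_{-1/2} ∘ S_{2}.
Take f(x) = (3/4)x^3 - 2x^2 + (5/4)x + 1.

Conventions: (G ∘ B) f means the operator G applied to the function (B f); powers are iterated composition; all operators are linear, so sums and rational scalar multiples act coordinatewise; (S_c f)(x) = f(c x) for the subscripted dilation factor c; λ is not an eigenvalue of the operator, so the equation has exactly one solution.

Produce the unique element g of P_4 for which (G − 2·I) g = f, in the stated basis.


write g with unknown coordinates in the stated basis and equate coefficients in (G − 2·I) g = f
solving from the highest basis element down gives g = -(1/4)x^3 + 2x^2 - (5/12)x - 1
check: G g = (1/4)x^3 + 2x^2 + (5/12)x - 1
so G g − 2·g = (3/4)x^3 - 2x^2 + (5/4)x + 1 = f ✓

g(x) = -(1/4)x^3 + 2x^2 - (5/12)x - 1


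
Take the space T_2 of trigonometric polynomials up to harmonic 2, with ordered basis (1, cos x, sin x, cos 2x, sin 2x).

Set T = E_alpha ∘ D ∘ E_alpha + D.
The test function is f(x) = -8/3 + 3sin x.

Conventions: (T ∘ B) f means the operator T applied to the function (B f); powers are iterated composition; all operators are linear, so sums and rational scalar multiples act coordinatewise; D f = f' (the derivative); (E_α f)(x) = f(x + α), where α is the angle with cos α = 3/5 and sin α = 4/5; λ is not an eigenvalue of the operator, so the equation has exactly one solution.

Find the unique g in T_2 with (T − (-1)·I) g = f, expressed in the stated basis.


the image equals g(x) = -8/3 - (54/13)cos x + (3/13)sin x

write g with unknown coordinates in the stated basis and equate coefficients in (T − (-1)·I) g = f
solving from the highest basis element down gives g = -8/3 - (54/13)cos x + (3/13)sin x
check: T g = (54/13)cos x + (36/13)sin x
so T g − (-1)·g = -8/3 + 3sin x = f ✓


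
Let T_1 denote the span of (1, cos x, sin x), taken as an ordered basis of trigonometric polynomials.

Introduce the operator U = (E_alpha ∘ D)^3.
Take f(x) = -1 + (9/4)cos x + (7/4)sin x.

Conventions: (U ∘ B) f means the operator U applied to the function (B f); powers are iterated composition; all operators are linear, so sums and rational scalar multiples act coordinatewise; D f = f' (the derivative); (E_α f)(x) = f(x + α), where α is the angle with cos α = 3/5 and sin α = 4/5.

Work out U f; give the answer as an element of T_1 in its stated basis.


the result is g(x) = (243/100)cos x - (149/100)sin x

D f = (7/4)cos x - (9/4)sin x
E_alpha D f = -(3/4)cos x - (11/4)sin x
D (E_alpha ∘ D) f = -(11/4)cos x + (3/4)sin x
E_alpha D (E_alpha ∘ D) f = -(21/20)cos x + (53/20)sin x
D (E_alpha ∘ D) (E_alpha ∘ D) f = (53/20)cos x + (21/20)sin x
E_alpha D (E_alpha ∘ D) (E_alpha ∘ D) f = (243/100)cos x - (149/100)sin x


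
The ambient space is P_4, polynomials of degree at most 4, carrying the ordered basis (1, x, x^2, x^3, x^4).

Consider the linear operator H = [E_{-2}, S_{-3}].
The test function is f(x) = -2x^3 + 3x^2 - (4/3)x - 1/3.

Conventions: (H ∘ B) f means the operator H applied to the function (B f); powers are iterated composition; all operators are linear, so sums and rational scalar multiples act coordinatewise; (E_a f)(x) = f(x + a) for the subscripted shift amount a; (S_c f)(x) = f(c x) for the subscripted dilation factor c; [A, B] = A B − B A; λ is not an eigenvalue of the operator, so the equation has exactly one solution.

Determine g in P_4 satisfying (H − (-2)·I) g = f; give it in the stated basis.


write g with unknown coordinates in the stated basis and equate coefficients in (H − (-2)·I) g = f
solving from the highest basis element down gives g = -x^3 + (219/2)x^2 + (7450/3)x - 23147/2
check: H g = -216x^2 - 4968x + 69440/3
so H g − (-2)·g = -2x^3 + 3x^2 - (4/3)x - 1/3 = f ✓

the image equals g(x) = -x^3 + (219/2)x^2 + (7450/3)x - 23147/2


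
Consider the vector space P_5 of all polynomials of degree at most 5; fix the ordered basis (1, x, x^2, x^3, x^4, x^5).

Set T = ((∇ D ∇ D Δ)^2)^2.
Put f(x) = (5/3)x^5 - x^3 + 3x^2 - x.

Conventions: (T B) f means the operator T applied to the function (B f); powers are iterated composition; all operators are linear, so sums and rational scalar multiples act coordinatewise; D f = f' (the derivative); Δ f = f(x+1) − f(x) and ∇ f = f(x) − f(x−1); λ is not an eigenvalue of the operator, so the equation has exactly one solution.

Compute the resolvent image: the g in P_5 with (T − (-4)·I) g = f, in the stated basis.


the result is g(x) = (5/12)x^5 - (1/4)x^3 + (3/4)x^2 - (1/4)x

write g with unknown coordinates in the stated basis and equate coefficients in (T − (-4)·I) g = f
solving from the highest basis element down gives g = (5/12)x^5 - (1/4)x^3 + (3/4)x^2 - (1/4)x
check: T g = 0
so T g − (-4)·g = (5/3)x^5 - x^3 + 3x^2 - x = f ✓


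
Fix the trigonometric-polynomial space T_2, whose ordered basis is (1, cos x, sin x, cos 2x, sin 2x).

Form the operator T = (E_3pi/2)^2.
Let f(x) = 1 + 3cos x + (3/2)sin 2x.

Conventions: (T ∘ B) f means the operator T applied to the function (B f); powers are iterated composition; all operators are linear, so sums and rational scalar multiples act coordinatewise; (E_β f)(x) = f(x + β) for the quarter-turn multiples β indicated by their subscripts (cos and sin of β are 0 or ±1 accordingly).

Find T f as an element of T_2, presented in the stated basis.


the result is g(x) = 1 - 3cos x + (3/2)sin 2x

E_3pi/2 f = 1 + 3sin x - (3/2)sin 2x
E_3pi/2 E_3pi/2 f = 1 - 3cos x + (3/2)sin 2x


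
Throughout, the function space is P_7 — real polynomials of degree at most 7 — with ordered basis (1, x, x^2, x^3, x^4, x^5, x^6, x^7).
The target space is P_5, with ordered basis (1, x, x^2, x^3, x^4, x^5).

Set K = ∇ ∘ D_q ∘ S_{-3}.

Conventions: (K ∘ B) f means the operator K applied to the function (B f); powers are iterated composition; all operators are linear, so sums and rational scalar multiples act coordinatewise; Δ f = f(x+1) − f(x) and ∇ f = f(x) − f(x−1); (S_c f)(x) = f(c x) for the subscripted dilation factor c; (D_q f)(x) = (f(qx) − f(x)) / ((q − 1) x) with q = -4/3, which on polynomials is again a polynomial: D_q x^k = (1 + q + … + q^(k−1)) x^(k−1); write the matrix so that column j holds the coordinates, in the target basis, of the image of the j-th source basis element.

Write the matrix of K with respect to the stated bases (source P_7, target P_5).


the matrix is [[0, 0, -3, 39, -75, 543, -1443, 7959]; [0, 0, 0, -78, 225, -2172, 7215, -47754]; [0, 0, 0, 0, -225, 3258, -14430, 119385]; [0, 0, 0, 0, 0, -2172, 14430, -159180]; [0, 0, 0, 0, 0, 0, -7215, 119385]; [0, 0, 0, 0, 0, 0, 0, -47754]] (rows listed top to bottom)

image of 1: 0
image of x: 0
image of x^2: -3
image of x^3: -78x + 39
image of x^4: -225x^2 + 225x - 75
image of x^5: -2172x^3 + 3258x^2 - 2172x + 543
image of x^6: -7215x^4 + 14430x^3 - 14430x^2 + 7215x - 1443
image of x^7: -47754x^5 + 119385x^4 - 159180x^3 + 119385x^2 - 47754x + 7959
each image's coordinates form column j of the matrix


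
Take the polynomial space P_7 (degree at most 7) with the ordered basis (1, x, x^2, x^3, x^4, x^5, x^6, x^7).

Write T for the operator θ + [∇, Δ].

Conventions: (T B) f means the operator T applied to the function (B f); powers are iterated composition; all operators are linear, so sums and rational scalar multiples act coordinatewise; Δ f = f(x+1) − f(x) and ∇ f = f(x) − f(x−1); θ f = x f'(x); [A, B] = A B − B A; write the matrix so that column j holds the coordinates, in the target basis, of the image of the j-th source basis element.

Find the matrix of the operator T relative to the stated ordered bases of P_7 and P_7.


the matrix is [[0, 0, 0, 0, 0, 0, 0, 0]; [0, 1, 0, 0, 0, 0, 0, 0]; [0, 0, 2, 0, 0, 0, 0, 0]; [0, 0, 0, 3, 0, 0, 0, 0]; [0, 0, 0, 0, 4, 0, 0, 0]; [0, 0, 0, 0, 0, 5, 0, 0]; [0, 0, 0, 0, 0, 0, 6, 0]; [0, 0, 0, 0, 0, 0, 0, 7]] (rows listed top to bottom)

image of 1: 0
image of x: x
image of x^2: 2x^2
image of x^3: 3x^3
image of x^4: 4x^4
image of x^5: 5x^5
image of x^6: 6x^6
image of x^7: 7x^7
each image's coordinates form column j of the matrix
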